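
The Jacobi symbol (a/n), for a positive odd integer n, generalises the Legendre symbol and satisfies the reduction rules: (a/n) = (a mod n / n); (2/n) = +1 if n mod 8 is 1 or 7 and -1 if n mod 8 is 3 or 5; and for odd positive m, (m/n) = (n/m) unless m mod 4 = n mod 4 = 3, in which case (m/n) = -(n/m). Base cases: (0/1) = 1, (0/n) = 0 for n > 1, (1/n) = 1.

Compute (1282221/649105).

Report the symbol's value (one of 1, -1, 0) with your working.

-1

(1282221/649105) = (633116/649105)   [reduce mod 649105]
633116 = 2^2·158279; (2/649105) = +1 since 649105 mod 8 = 1, so (633116/649105) = (+1)^2·(158279/649105); sign now +1
reciprocity: (158279/649105) = +1·(649105/158279) since 158279 mod 4 = 3, 649105 mod 4 = 1; sign now +1
(649105/158279) = (15989/158279)   [reduce mod 158279]
reciprocity: (15989/158279) = +1·(158279/15989) since 15989 mod 4 = 1, 158279 mod 4 = 3; sign now +1
(158279/15989) = (14378/15989)   [reduce mod 15989]
14378 = 2^1·7189; (2/15989) = -1 since 15989 mod 8 = 5, so (14378/15989) = (-1)^1·(7189/15989); sign now -1
reciprocity: (7189/15989) = +1·(15989/7189) since 7189 mod 4 = 1, 15989 mod 4 = 1; sign now -1
(15989/7189) = (1611/7189)   [reduce mod 7189]
reciprocity: (1611/7189) = +1·(7189/1611) since 1611 mod 4 = 3, 7189 mod 4 = 1; sign now -1
(7189/1611) = (745/1611)   [reduce mod 1611]
reciprocity: (745/1611) = +1·(1611/745) since 745 mod 4 = 1, 1611 mod 4 = 3; sign now -1
(1611/745) = (121/745)   [reduce mod 745]
reciprocity: (121/745) = +1·(745/121) since 121 mod 4 = 1, 745 mod 4 = 1; sign now -1
(745/121) = (19/121)   [reduce mod 121]
reciprocity: (19/121) = +1·(121/19) since 19 mod 4 = 3, 121 mod 4 = 1; sign now -1
(121/19) = (7/19)   [reduce mod 19]
reciprocity: (7/19) = -1·(19/7) since 7 mod 4 = 3, 19 mod 4 = 3; sign now +1
(19/7) = (5/7)   [reduce mod 7]
reciprocity: (5/7) = +1·(7/5) since 5 mod 4 = 1, 7 mod 4 = 3; sign now +1
(7/5) = (2/5)   [reduce mod 5]
2 = 2^1·1; (2/5) = -1 since 5 mod 8 = 5, so (2/5) = (-1)^1·(1/5); sign now -1
(1/5) = 1; final value = sign = -1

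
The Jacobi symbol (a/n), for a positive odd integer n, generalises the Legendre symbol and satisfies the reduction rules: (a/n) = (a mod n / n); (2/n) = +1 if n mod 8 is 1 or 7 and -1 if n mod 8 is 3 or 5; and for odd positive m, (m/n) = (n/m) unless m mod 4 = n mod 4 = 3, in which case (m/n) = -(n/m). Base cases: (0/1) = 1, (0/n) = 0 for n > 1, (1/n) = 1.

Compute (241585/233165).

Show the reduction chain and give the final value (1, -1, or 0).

(241585/233165): 241585 mod 233165 = 8420, so (241585/233165) = (8420/233165)
factor out 2^2: 8420 = 2^2·2105; with 233165 mod 8 = 5, (2/233165) = -1; sign now +1; continue with (2105/233165)
flip (2105/233165) -> (233165/2105): both odd, 2105 mod 4 = 1, 233165 mod 4 = 1, so the flip contributes +1; sign now +1
(233165/2105): 233165 mod 2105 = 1615, so (233165/2105) = (1615/2105)
flip (1615/2105) -> (2105/1615): both odd, 1615 mod 4 = 3, 2105 mod 4 = 1, so the flip contributes +1; sign now +1
(2105/1615): 2105 mod 1615 = 490, so (2105/1615) = (490/1615)
factor out 2^1: 490 = 2^1·245; with 1615 mod 8 = 7, (2/1615) = +1; sign now +1; continue with (245/1615)
flip (245/1615) -> (1615/245): both odd, 245 mod 4 = 1, 1615 mod 4 = 3, so the flip contributes +1; sign now +1
(1615/245): 1615 mod 245 = 145, so (1615/245) = (145/245)
flip (145/245) -> (245/145): both odd, 145 mod 4 = 1, 245 mod 4 = 1, so the flip contributes +1; sign now +1
(245/145): 245 mod 145 = 100, so (245/145) = (100/145)
factor out 2^2: 100 = 2^2·25; with 145 mod 8 = 1, (2/145) = +1; sign now +1; continue with (25/145)
flip (25/145) -> (145/25): both odd, 25 mod 4 = 1, 145 mod 4 = 1, so the flip contributes +1; sign now +1
(145/25): 145 mod 25 = 20, so (145/25) = (20/25)
factor out 2^2: 20 = 2^2·5; with 25 mod 8 = 1, (2/25) = +1; sign now +1; continue with (5/25)
flip (5/25) -> (25/5): both odd, 5 mod 4 = 1, 25 mod 4 = 1, so the flip contributes +1; sign now +1
(25/5): 25 mod 5 = 0, so (25/5) = (0/5)
reached (0/5); gcd(a, n) > 1, so (0/5) = 0 and the symbol is 0

0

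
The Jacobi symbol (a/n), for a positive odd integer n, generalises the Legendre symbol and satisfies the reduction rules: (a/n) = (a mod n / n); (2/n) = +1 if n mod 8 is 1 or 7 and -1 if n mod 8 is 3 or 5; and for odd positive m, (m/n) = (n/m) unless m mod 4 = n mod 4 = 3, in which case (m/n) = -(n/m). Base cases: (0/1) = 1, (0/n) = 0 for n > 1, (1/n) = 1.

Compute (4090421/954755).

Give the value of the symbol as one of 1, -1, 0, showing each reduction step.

(4090421/954755): 4090421 mod 954755 = 271401, so (4090421/954755) = (271401/954755)
flip (271401/954755) -> (954755/271401): both odd, 271401 mod 4 = 1, 954755 mod 4 = 3, so the flip contributes +1; sign now +1
(954755/271401): 954755 mod 271401 = 140552, so (954755/271401) = (140552/271401)
factor out 2^3: 140552 = 2^3·17569; with 271401 mod 8 = 1, (2/271401) = +1; sign now +1; continue with (17569/271401)
flip (17569/271401) -> (271401/17569): both odd, 17569 mod 4 = 1, 271401 mod 4 = 1, so the flip contributes +1; sign now +1
(271401/17569): 271401 mod 17569 = 7866, so (271401/17569) = (7866/17569)
factor out 2^1: 7866 = 2^1·3933; with 17569 mod 8 = 1, (2/17569) = +1; sign now +1; continue with (3933/17569)
flip (3933/17569) -> (17569/3933): both odd, 3933 mod 4 = 1, 17569 mod 4 = 1, so the flip contributes +1; sign now +1
(17569/3933): 17569 mod 3933 = 1837, so (17569/3933) = (1837/3933)
flip (1837/3933) -> (3933/1837): both odd, 1837 mod 4 = 1, 3933 mod 4 = 1, so the flip contributes +1; sign now +1
(3933/1837): 3933 mod 1837 = 259, so (3933/1837) = (259/1837)
flip (259/1837) -> (1837/259): both odd, 259 mod 4 = 3, 1837 mod 4 = 1, so the flip contributes +1; sign now +1
(1837/259): 1837 mod 259 = 24, so (1837/259) = (24/259)
factor out 2^3: 24 = 2^3·3; with 259 mod 8 = 3, (2/259) = -1; sign now -1; continue with (3/259)
flip (3/259) -> (259/3): both odd, 3 mod 4 = 3, 259 mod 4 = 3, so the flip contributes -1; sign now +1
(259/3): 259 mod 3 = 1, so (259/3) = (1/3)
reached (1/3) = 1, so the symbol is +1

1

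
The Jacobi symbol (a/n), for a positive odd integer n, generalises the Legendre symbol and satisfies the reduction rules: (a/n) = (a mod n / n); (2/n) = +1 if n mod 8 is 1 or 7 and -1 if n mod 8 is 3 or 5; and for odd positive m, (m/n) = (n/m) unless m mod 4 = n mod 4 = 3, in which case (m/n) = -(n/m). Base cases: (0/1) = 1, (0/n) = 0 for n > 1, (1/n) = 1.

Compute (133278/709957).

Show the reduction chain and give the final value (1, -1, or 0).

1

factor out 2^1: 133278 = 2^1·66639; with 709957 mod 8 = 5, (2/709957) = -1; sign now -1; continue with (66639/709957)
flip (66639/709957) -> (709957/66639): both odd, 66639 mod 4 = 3, 709957 mod 4 = 1, so the flip contributes +1; sign now -1
(709957/66639): 709957 mod 66639 = 43567, so (709957/66639) = (43567/66639)
flip (43567/66639) -> (66639/43567): both odd, 43567 mod 4 = 3, 66639 mod 4 = 3, so the flip contributes -1; sign now +1
(66639/43567): 66639 mod 43567 = 23072, so (66639/43567) = (23072/43567)
factor out 2^5: 23072 = 2^5·721; with 43567 mod 8 = 7, (2/43567) = +1; sign now +1; continue with (721/43567)
flip (721/43567) -> (43567/721): both odd, 721 mod 4 = 1, 43567 mod 4 = 3, so the flip contributes +1; sign now +1
(43567/721): 43567 mod 721 = 307, so (43567/721) = (307/721)
flip (307/721) -> (721/307): both odd, 307 mod 4 = 3, 721 mod 4 = 1, so the flip contributes +1; sign now +1
(721/307): 721 mod 307 = 107, so (721/307) = (107/307)
flip (107/307) -> (307/107): both odd, 107 mod 4 = 3, 307 mod 4 = 3, so the flip contributes -1; sign now -1
(307/107): 307 mod 107 = 93, so (307/107) = (93/107)
flip (93/107) -> (107/93): both odd, 93 mod 4 = 1, 107 mod 4 = 3, so the flip contributes +1; sign now -1
(107/93): 107 mod 93 = 14, so (107/93) = (14/93)
factor out 2^1: 14 = 2^1·7; with 93 mod 8 = 5, (2/93) = -1; sign now +1; continue with (7/93)
flip (7/93) -> (93/7): both odd, 7 mod 4 = 3, 93 mod 4 = 1, so the flip contributes +1; sign now +1
(93/7): 93 mod 7 = 2, so (93/7) = (2/7)
factor out 2^1: 2 = 2^1·1; with 7 mod 8 = 7, (2/7) = +1; sign now +1; continue with (1/7)
reached (1/7) = 1, so the symbol is +1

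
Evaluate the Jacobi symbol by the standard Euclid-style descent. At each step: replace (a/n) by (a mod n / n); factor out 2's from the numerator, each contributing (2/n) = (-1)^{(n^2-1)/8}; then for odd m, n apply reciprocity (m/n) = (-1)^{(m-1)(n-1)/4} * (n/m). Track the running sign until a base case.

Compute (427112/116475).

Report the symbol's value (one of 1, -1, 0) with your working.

-1

(427112/116475): 427112 mod 116475 = 77687, so (427112/116475) = (77687/116475)
flip (77687/116475) -> (116475/77687): both odd, 77687 mod 4 = 3, 116475 mod 4 = 3, so the flip contributes -1; sign now -1
(116475/77687): 116475 mod 77687 = 38788, so (116475/77687) = (38788/77687)
factor out 2^2: 38788 = 2^2·9697; with 77687 mod 8 = 7, (2/77687) = +1; sign now -1; continue with (9697/77687)
flip (9697/77687) -> (77687/9697): both odd, 9697 mod 4 = 1, 77687 mod 4 = 3, so the flip contributes +1; sign now -1
(77687/9697): 77687 mod 9697 = 111, so (77687/9697) = (111/9697)
flip (111/9697) -> (9697/111): both odd, 111 mod 4 = 3, 9697 mod 4 = 1, so the flip contributes +1; sign now -1
(9697/111): 9697 mod 111 = 40, so (9697/111) = (40/111)
factor out 2^3: 40 = 2^3·5; with 111 mod 8 = 7, (2/111) = +1; sign now -1; continue with (5/111)
flip (5/111) -> (111/5): both odd, 5 mod 4 = 1, 111 mod 4 = 3, so the flip contributes +1; sign now -1
(111/5): 111 mod 5 = 1, so (111/5) = (1/5)
reached (1/5) = 1, so the symbol is -1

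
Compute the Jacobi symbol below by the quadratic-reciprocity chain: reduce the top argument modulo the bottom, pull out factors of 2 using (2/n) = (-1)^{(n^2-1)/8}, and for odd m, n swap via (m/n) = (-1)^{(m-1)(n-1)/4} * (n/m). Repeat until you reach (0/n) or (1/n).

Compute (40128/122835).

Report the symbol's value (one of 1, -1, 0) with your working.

40128 = 2^6·627; (2/122835) = -1 since 122835 mod 8 = 3, so (40128/122835) = (-1)^6·(627/122835); sign now +1
reciprocity: (627/122835) = -1·(122835/627) since 627 mod 4 = 3, 122835 mod 4 = 3; sign now -1
(122835/627) = (570/627)   [reduce mod 627]
570 = 2^1·285; (2/627) = -1 since 627 mod 8 = 3, so (570/627) = (-1)^1·(285/627); sign now +1
reciprocity: (285/627) = +1·(627/285) since 285 mod 4 = 1, 627 mod 4 = 3; sign now +1
(627/285) = (57/285)   [reduce mod 285]
reciprocity: (57/285) = +1·(285/57) since 57 mod 4 = 1, 285 mod 4 = 1; sign now +1
(285/57) = (0/57)   [reduce mod 57]
(0/57) = 0   [gcd(a, n) > 1]; final value = 0

0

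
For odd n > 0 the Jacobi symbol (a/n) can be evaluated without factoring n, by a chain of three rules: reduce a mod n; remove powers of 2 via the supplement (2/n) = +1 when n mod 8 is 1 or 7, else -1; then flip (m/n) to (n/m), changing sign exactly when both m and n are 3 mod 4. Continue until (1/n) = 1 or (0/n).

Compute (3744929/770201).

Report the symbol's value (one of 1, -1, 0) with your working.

0

(3744929/770201): 3744929 mod 770201 = 664125, so (3744929/770201) = (664125/770201)
flip (664125/770201) -> (770201/664125): both odd, 664125 mod 4 = 1, 770201 mod 4 = 1, so the flip contributes +1; sign now +1
(770201/664125): 770201 mod 664125 = 106076, so (770201/664125) = (106076/664125)
factor out 2^2: 106076 = 2^2·26519; with 664125 mod 8 = 5, (2/664125) = -1; sign now +1; continue with (26519/664125)
flip (26519/664125) -> (664125/26519): both odd, 26519 mod 4 = 3, 664125 mod 4 = 1, so the flip contributes +1; sign now +1
(664125/26519): 664125 mod 26519 = 1150, so (664125/26519) = (1150/26519)
factor out 2^1: 1150 = 2^1·575; with 26519 mod 8 = 7, (2/26519) = +1; sign now +1; continue with (575/26519)
flip (575/26519) -> (26519/575): both odd, 575 mod 4 = 3, 26519 mod 4 = 3, so the flip contributes -1; sign now -1
(26519/575): 26519 mod 575 = 69, so (26519/575) = (69/575)
flip (69/575) -> (575/69): both odd, 69 mod 4 = 1, 575 mod 4 = 3, so the flip contributes +1; sign now -1
(575/69): 575 mod 69 = 23, so (575/69) = (23/69)
flip (23/69) -> (69/23): both odd, 23 mod 4 = 3, 69 mod 4 = 1, so the flip contributes +1; sign now -1
(69/23): 69 mod 23 = 0, so (69/23) = (0/23)
reached (0/23); gcd(a, n) > 1, so (0/23) = 0 and the symbol is 0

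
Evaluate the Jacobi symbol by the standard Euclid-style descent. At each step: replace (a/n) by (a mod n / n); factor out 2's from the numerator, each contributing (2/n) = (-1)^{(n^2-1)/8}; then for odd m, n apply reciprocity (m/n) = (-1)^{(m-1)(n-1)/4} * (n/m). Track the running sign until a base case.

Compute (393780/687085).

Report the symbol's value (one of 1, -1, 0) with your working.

0

393780 = 2^2·98445; (2/687085) = -1 since 687085 mod 8 = 5, so (393780/687085) = (-1)^2·(98445/687085); sign now +1
reciprocity: (98445/687085) = +1·(687085/98445) since 98445 mod 4 = 1, 687085 mod 4 = 1; sign now +1
(687085/98445) = (96415/98445)   [reduce mod 98445]
reciprocity: (96415/98445) = +1·(98445/96415) since 96415 mod 4 = 3, 98445 mod 4 = 1; sign now +1
(98445/96415) = (2030/96415)   [reduce mod 96415]
2030 = 2^1·1015; (2/96415) = +1 since 96415 mod 8 = 7, so (2030/96415) = (+1)^1·(1015/96415); sign now +1
reciprocity: (1015/96415) = -1·(96415/1015) since 1015 mod 4 = 3, 96415 mod 4 = 3; sign now -1
(96415/1015) = (1005/1015)   [reduce mod 1015]
reciprocity: (1005/1015) = +1·(1015/1005) since 1005 mod 4 = 1, 1015 mod 4 = 3; sign now -1
(1015/1005) = (10/1005)   [reduce mod 1005]
10 = 2^1·5; (2/1005) = -1 since 1005 mod 8 = 5, so (10/1005) = (-1)^1·(5/1005); sign now +1
reciprocity: (5/1005) = +1·(1005/5) since 5 mod 4 = 1, 1005 mod 4 = 1; sign now +1
(1005/5) = (0/5)   [reduce mod 5]
(0/5) = 0   [gcd(a, n) > 1]; final value = 0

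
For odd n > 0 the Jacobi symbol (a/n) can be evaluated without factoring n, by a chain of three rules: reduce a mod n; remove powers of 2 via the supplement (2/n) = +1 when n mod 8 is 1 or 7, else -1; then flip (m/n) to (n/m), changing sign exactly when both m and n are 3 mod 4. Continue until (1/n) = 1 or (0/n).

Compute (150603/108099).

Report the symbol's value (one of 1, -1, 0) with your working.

0

(150603/108099) = (42504/108099)   [reduce mod 108099]
42504 = 2^3·5313; (2/108099) = -1 since 108099 mod 8 = 3, so (42504/108099) = (-1)^3·(5313/108099); sign now -1
reciprocity: (5313/108099) = +1·(108099/5313) since 5313 mod 4 = 1, 108099 mod 4 = 3; sign now -1
(108099/5313) = (1839/5313)   [reduce mod 5313]
reciprocity: (1839/5313) = +1·(5313/1839) since 1839 mod 4 = 3, 5313 mod 4 = 1; sign now -1
(5313/1839) = (1635/1839)   [reduce mod 1839]
reciprocity: (1635/1839) = -1·(1839/1635) since 1635 mod 4 = 3, 1839 mod 4 = 3; sign now +1
(1839/1635) = (204/1635)   [reduce mod 1635]
204 = 2^2·51; (2/1635) = -1 since 1635 mod 8 = 3, so (204/1635) = (-1)^2·(51/1635); sign now +1
reciprocity: (51/1635) = -1·(1635/51) since 51 mod 4 = 3, 1635 mod 4 = 3; sign now -1
(1635/51) = (3/51)   [reduce mod 51]
reciprocity: (3/51) = -1·(51/3) since 3 mod 4 = 3, 51 mod 4 = 3; sign now +1
(51/3) = (0/3)   [reduce mod 3]
(0/3) = 0   [gcd(a, n) > 1]; final value = 0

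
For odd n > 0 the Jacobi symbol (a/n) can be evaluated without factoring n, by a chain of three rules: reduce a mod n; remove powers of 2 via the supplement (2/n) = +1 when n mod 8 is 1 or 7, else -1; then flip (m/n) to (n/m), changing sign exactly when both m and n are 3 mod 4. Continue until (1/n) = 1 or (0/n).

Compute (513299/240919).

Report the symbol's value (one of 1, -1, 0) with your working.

1

(513299/240919): 513299 mod 240919 = 31461, so (513299/240919) = (31461/240919)
flip (31461/240919) -> (240919/31461): both odd, 31461 mod 4 = 1, 240919 mod 4 = 3, so the flip contributes +1; sign now +1
(240919/31461): 240919 mod 31461 = 20692, so (240919/31461) = (20692/31461)
factor out 2^2: 20692 = 2^2·5173; with 31461 mod 8 = 5, (2/31461) = -1; sign now +1; continue with (5173/31461)
flip (5173/31461) -> (31461/5173): both odd, 5173 mod 4 = 1, 31461 mod 4 = 1, so the flip contributes +1; sign now +1
(31461/5173): 31461 mod 5173 = 423, so (31461/5173) = (423/5173)
flip (423/5173) -> (5173/423): both odd, 423 mod 4 = 3, 5173 mod 4 = 1, so the flip contributes +1; sign now +1
(5173/423): 5173 mod 423 = 97, so (5173/423) = (97/423)
flip (97/423) -> (423/97): both odd, 97 mod 4 = 1, 423 mod 4 = 3, so the flip contributes +1; sign now +1
(423/97): 423 mod 97 = 35, so (423/97) = (35/97)
flip (35/97) -> (97/35): both odd, 35 mod 4 = 3, 97 mod 4 = 1, so the flip contributes +1; sign now +1
(97/35): 97 mod 35 = 27, so (97/35) = (27/35)
flip (27/35) -> (35/27): both odd, 27 mod 4 = 3, 35 mod 4 = 3, so the flip contributes -1; sign now -1
(35/27): 35 mod 27 = 8, so (35/27) = (8/27)
factor out 2^3: 8 = 2^3·1; with 27 mod 8 = 3, (2/27) = -1; sign now +1; continue with (1/27)
reached (1/27) = 1, so the symbol is +1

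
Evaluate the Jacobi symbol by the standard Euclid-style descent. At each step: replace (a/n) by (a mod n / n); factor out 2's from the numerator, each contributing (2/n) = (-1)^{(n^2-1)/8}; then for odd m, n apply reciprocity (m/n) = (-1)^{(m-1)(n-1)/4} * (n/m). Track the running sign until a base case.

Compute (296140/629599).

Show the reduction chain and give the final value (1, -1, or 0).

0

factor out 2^2: 296140 = 2^2·74035; with 629599 mod 8 = 7, (2/629599) = +1; sign now +1; continue with (74035/629599)
flip (74035/629599) -> (629599/74035): both odd, 74035 mod 4 = 3, 629599 mod 4 = 3, so the flip contributes -1; sign now -1
(629599/74035): 629599 mod 74035 = 37319, so (629599/74035) = (37319/74035)
flip (37319/74035) -> (74035/37319): both odd, 37319 mod 4 = 3, 74035 mod 4 = 3, so the flip contributes -1; sign now +1
(74035/37319): 74035 mod 37319 = 36716, so (74035/37319) = (36716/37319)
factor out 2^2: 36716 = 2^2·9179; with 37319 mod 8 = 7, (2/37319) = +1; sign now +1; continue with (9179/37319)
flip (9179/37319) -> (37319/9179): both odd, 9179 mod 4 = 3, 37319 mod 4 = 3, so the flip contributes -1; sign now -1
(37319/9179): 37319 mod 9179 = 603, so (37319/9179) = (603/9179)
flip (603/9179) -> (9179/603): both odd, 603 mod 4 = 3, 9179 mod 4 = 3, so the flip contributes -1; sign now +1
(9179/603): 9179 mod 603 = 134, so (9179/603) = (134/603)
factor out 2^1: 134 = 2^1·67; with 603 mod 8 = 3, (2/603) = -1; sign now -1; continue with (67/603)
flip (67/603) -> (603/67): both odd, 67 mod 4 = 3, 603 mod 4 = 3, so the flip contributes -1; sign now +1
(603/67): 603 mod 67 = 0, so (603/67) = (0/67)
reached (0/67); gcd(a, n) > 1, so (0/67) = 0 and the symbol is 0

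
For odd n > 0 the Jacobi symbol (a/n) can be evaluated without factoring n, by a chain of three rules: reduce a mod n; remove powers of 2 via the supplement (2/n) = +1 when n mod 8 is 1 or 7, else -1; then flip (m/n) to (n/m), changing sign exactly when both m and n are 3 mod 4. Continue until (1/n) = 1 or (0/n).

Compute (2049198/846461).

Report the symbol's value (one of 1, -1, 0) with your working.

(2049198/846461): 2049198 mod 846461 = 356276, so (2049198/846461) = (356276/846461)
factor out 2^2: 356276 = 2^2·89069; with 846461 mod 8 = 5, (2/846461) = -1; sign now +1; continue with (89069/846461)
flip (89069/846461) -> (846461/89069): both odd, 89069 mod 4 = 1, 846461 mod 4 = 1, so the flip contributes +1; sign now +1
(846461/89069): 846461 mod 89069 = 44840, so (846461/89069) = (44840/89069)
factor out 2^3: 44840 = 2^3·5605; with 89069 mod 8 = 5, (2/89069) = -1; sign now -1; continue with (5605/89069)
flip (5605/89069) -> (89069/5605): both odd, 5605 mod 4 = 1, 89069 mod 4 = 1, so the flip contributes +1; sign now -1
(89069/5605): 89069 mod 5605 = 4994, so (89069/5605) = (4994/5605)
factor out 2^1: 4994 = 2^1·2497; with 5605 mod 8 = 5, (2/5605) = -1; sign now +1; continue with (2497/5605)
flip (2497/5605) -> (5605/2497): both odd, 2497 mod 4 = 1, 5605 mod 4 = 1, so the flip contributes +1; sign now +1
(5605/2497): 5605 mod 2497 = 611, so (5605/2497) = (611/2497)
flip (611/2497) -> (2497/611): both odd, 611 mod 4 = 3, 2497 mod 4 = 1, so the flip contributes +1; sign now +1
(2497/611): 2497 mod 611 = 53, so (2497/611) = (53/611)
flip (53/611) -> (611/53): both odd, 53 mod 4 = 1, 611 mod 4 = 3, so the flip contributes +1; sign now +1
(611/53): 611 mod 53 = 28, so (611/53) = (28/53)
factor out 2^2: 28 = 2^2·7; with 53 mod 8 = 5, (2/53) = -1; sign now +1; continue with (7/53)
flip (7/53) -> (53/7): both odd, 7 mod 4 = 3, 53 mod 4 = 1, so the flip contributes +1; sign now +1
(53/7): 53 mod 7 = 4, so (53/7) = (4/7)
factor out 2^2: 4 = 2^2·1; with 7 mod 8 = 7, (2/7) = +1; sign now +1; continue with (1/7)
reached (1/7) = 1, so the symbol is +1

1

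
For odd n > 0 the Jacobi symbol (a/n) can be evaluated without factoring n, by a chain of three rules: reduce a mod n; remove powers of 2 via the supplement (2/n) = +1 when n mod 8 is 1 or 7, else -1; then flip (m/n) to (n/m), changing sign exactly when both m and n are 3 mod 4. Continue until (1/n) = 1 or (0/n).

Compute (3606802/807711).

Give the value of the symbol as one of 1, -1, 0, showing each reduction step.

1

(3606802/807711) = (375958/807711)   [reduce mod 807711]
375958 = 2^1·187979; (2/807711) = +1 since 807711 mod 8 = 7, so (375958/807711) = (+1)^1·(187979/807711); sign now +1
reciprocity: (187979/807711) = -1·(807711/187979) since 187979 mod 4 = 3, 807711 mod 4 = 3; sign now -1
(807711/187979) = (55795/187979)   [reduce mod 187979]
reciprocity: (55795/187979) = -1·(187979/55795) since 55795 mod 4 = 3, 187979 mod 4 = 3; sign now +1
(187979/55795) = (20594/55795)   [reduce mod 55795]
20594 = 2^1·10297; (2/55795) = -1 since 55795 mod 8 = 3, so (20594/55795) = (-1)^1·(10297/55795); sign now -1
reciprocity: (10297/55795) = +1·(55795/10297) since 10297 mod 4 = 1, 55795 mod 4 = 3; sign now -1
(55795/10297) = (4310/10297)   [reduce mod 10297]
4310 = 2^1·2155; (2/10297) = +1 since 10297 mod 8 = 1, so (4310/10297) = (+1)^1·(2155/10297); sign now -1
reciprocity: (2155/10297) = +1·(10297/2155) since 2155 mod 4 = 3, 10297 mod 4 = 1; sign now -1
(10297/2155) = (1677/2155)   [reduce mod 2155]
reciprocity: (1677/2155) = +1·(2155/1677) since 1677 mod 4 = 1, 2155 mod 4 = 3; sign now -1
(2155/1677) = (478/1677)   [reduce mod 1677]
478 = 2^1·239; (2/1677) = -1 since 1677 mod 8 = 5, so (478/1677) = (-1)^1·(239/1677); sign now +1
reciprocity: (239/1677) = +1·(1677/239) since 239 mod 4 = 3, 1677 mod 4 = 1; sign now +1
(1677/239) = (4/239)   [reduce mod 239]
4 = 2^2·1; (2/239) = +1 since 239 mod 8 = 7, so (4/239) = (+1)^2·(1/239); sign now +1
(1/239) = 1; final value = sign = +1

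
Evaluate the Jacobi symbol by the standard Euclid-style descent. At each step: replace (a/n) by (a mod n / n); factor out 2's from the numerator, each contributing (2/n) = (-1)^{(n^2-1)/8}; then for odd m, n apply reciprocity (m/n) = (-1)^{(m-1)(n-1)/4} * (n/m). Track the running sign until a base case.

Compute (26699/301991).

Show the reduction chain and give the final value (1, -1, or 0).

1

reciprocity: (26699/301991) = -1·(301991/26699) since 26699 mod 4 = 3, 301991 mod 4 = 3; sign now -1
(301991/26699) = (8302/26699)   [reduce mod 26699]
8302 = 2^1·4151; (2/26699) = -1 since 26699 mod 8 = 3, so (8302/26699) = (-1)^1·(4151/26699); sign now +1
reciprocity: (4151/26699) = -1·(26699/4151) since 4151 mod 4 = 3, 26699 mod 4 = 3; sign now -1
(26699/4151) = (1793/4151)   [reduce mod 4151]
reciprocity: (1793/4151) = +1·(4151/1793) since 1793 mod 4 = 1, 4151 mod 4 = 3; sign now -1
(4151/1793) = (565/1793)   [reduce mod 1793]
reciprocity: (565/1793) = +1·(1793/565) since 565 mod 4 = 1, 1793 mod 4 = 1; sign now -1
(1793/565) = (98/565)   [reduce mod 565]
98 = 2^1·49; (2/565) = -1 since 565 mod 8 = 5, so (98/565) = (-1)^1·(49/565); sign now +1
reciprocity: (49/565) = +1·(565/49) since 49 mod 4 = 1, 565 mod 4 = 1; sign now +1
(565/49) = (26/49)   [reduce mod 49]
26 = 2^1·13; (2/49) = +1 since 49 mod 8 = 1, so (26/49) = (+1)^1·(13/49); sign now +1
reciprocity: (13/49) = +1·(49/13) since 13 mod 4 = 1, 49 mod 4 = 1; sign now +1
(49/13) = (10/13)   [reduce mod 13]
10 = 2^1·5; (2/13) = -1 since 13 mod 8 = 5, so (10/13) = (-1)^1·(5/13); sign now -1
reciprocity: (5/13) = +1·(13/5) since 5 mod 4 = 1, 13 mod 4 = 1; sign now -1
(13/5) = (3/5)   [reduce mod 5]
reciprocity: (3/5) = +1·(5/3) since 3 mod 4 = 3, 5 mod 4 = 1; sign now -1
(5/3) = (2/3)   [reduce mod 3]
2 = 2^1·1; (2/3) = -1 since 3 mod 8 = 3, so (2/3) = (-1)^1·(1/3); sign now +1
(1/3) = 1; final value = sign = +1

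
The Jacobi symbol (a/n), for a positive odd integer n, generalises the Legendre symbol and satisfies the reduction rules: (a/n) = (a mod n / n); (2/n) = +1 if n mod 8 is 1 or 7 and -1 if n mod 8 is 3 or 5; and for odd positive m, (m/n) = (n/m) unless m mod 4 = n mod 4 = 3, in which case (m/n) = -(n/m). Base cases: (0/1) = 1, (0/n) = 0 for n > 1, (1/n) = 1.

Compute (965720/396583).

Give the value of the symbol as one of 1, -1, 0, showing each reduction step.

-1

(965720/396583) = (172554/396583)   [reduce mod 396583]
172554 = 2^1·86277; (2/396583) = +1 since 396583 mod 8 = 7, so (172554/396583) = (+1)^1·(86277/396583); sign now +1
reciprocity: (86277/396583) = +1·(396583/86277) since 86277 mod 4 = 1, 396583 mod 4 = 3; sign now +1
(396583/86277) = (51475/86277)   [reduce mod 86277]
reciprocity: (51475/86277) = +1·(86277/51475) since 51475 mod 4 = 3, 86277 mod 4 = 1; sign now +1
(86277/51475) = (34802/51475)   [reduce mod 51475]
34802 = 2^1·17401; (2/51475) = -1 since 51475 mod 8 = 3, so (34802/51475) = (-1)^1·(17401/51475); sign now -1
reciprocity: (17401/51475) = +1·(51475/17401) since 17401 mod 4 = 1, 51475 mod 4 = 3; sign now -1
(51475/17401) = (16673/17401)   [reduce mod 17401]
reciprocity: (16673/17401) = +1·(17401/16673) since 16673 mod 4 = 1, 17401 mod 4 = 1; sign now -1
(17401/16673) = (728/16673)   [reduce mod 16673]
728 = 2^3·91; (2/16673) = +1 since 16673 mod 8 = 1, so (728/16673) = (+1)^3·(91/16673); sign now -1
reciprocity: (91/16673) = +1·(16673/91) since 91 mod 4 = 3, 16673 mod 4 = 1; sign now -1
(16673/91) = (20/91)   [reduce mod 91]
20 = 2^2·5; (2/91) = -1 since 91 mod 8 = 3, so (20/91) = (-1)^2·(5/91); sign now -1
reciprocity: (5/91) = +1·(91/5) since 5 mod 4 = 1, 91 mod 4 = 3; sign now -1
(91/5) = (1/5)   [reduce mod 5]
(1/5) = 1; final value = sign = -1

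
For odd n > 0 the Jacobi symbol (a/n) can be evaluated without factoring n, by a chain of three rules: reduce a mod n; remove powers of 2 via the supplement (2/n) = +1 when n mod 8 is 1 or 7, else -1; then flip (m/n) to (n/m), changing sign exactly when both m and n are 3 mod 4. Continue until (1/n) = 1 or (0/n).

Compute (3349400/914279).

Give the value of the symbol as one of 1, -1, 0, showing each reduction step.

(3349400/914279): 3349400 mod 914279 = 606563, so (3349400/914279) = (606563/914279)
flip (606563/914279) -> (914279/606563): both odd, 606563 mod 4 = 3, 914279 mod 4 = 3, so the flip contributes -1; sign now -1
(914279/606563): 914279 mod 606563 = 307716, so (914279/606563) = (307716/606563)
factor out 2^2: 307716 = 2^2·76929; with 606563 mod 8 = 3, (2/606563) = -1; sign now -1; continue with (76929/606563)
flip (76929/606563) -> (606563/76929): both odd, 76929 mod 4 = 1, 606563 mod 4 = 3, so the flip contributes +1; sign now -1
(606563/76929): 606563 mod 76929 = 68060, so (606563/76929) = (68060/76929)
factor out 2^2: 68060 = 2^2·17015; with 76929 mod 8 = 1, (2/76929) = +1; sign now -1; continue with (17015/76929)
flip (17015/76929) -> (76929/17015): both odd, 17015 mod 4 = 3, 76929 mod 4 = 1, so the flip contributes +1; sign now -1
(76929/17015): 76929 mod 17015 = 8869, so (76929/17015) = (8869/17015)
flip (8869/17015) -> (17015/8869): both odd, 8869 mod 4 = 1, 17015 mod 4 = 3, so the flip contributes +1; sign now -1
(17015/8869): 17015 mod 8869 = 8146, so (17015/8869) = (8146/8869)
factor out 2^1: 8146 = 2^1·4073; with 8869 mod 8 = 5, (2/8869) = -1; sign now +1; continue with (4073/8869)
flip (4073/8869) -> (8869/4073): both odd, 4073 mod 4 = 1, 8869 mod 4 = 1, so the flip contributes +1; sign now +1
(8869/4073): 8869 mod 4073 = 723, so (8869/4073) = (723/4073)
flip (723/4073) -> (4073/723): both odd, 723 mod 4 = 3, 4073 mod 4 = 1, so the flip contributes +1; sign now +1
(4073/723): 4073 mod 723 = 458, so (4073/723) = (458/723)
factor out 2^1: 458 = 2^1·229; with 723 mod 8 = 3, (2/723) = -1; sign now -1; continue with (229/723)
flip (229/723) -> (723/229): both odd, 229 mod 4 = 1, 723 mod 4 = 3, so the flip contributes +1; sign now -1
(723/229): 723 mod 229 = 36, so (723/229) = (36/229)
factor out 2^2: 36 = 2^2·9; with 229 mod 8 = 5, (2/229) = -1; sign now -1; continue with (9/229)
flip (9/229) -> (229/9): both odd, 9 mod 4 = 1, 229 mod 4 = 1, so the flip contributes +1; sign now -1
(229/9): 229 mod 9 = 4, so (229/9) = (4/9)
factor out 2^2: 4 = 2^2·1; with 9 mod 8 = 1, (2/9) = +1; sign now -1; continue with (1/9)
reached (1/9) = 1, so the symbol is -1

-1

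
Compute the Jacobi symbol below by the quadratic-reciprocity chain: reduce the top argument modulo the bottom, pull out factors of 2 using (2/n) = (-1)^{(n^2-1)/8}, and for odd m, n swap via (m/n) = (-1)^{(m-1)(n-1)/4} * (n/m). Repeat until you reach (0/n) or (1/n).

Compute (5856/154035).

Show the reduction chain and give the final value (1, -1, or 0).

factor out 2^5: 5856 = 2^5·183; with 154035 mod 8 = 3, (2/154035) = -1; sign now -1; continue with (183/154035)
flip (183/154035) -> (154035/183): both odd, 183 mod 4 = 3, 154035 mod 4 = 3, so the flip contributes -1; sign now +1
(154035/183): 154035 mod 183 = 132, so (154035/183) = (132/183)
factor out 2^2: 132 = 2^2·33; with 183 mod 8 = 7, (2/183) = +1; sign now +1; continue with (33/183)
flip (33/183) -> (183/33): both odd, 33 mod 4 = 1, 183 mod 4 = 3, so the flip contributes +1; sign now +1
(183/33): 183 mod 33 = 18, so (183/33) = (18/33)
factor out 2^1: 18 = 2^1·9; with 33 mod 8 = 1, (2/33) = +1; sign now +1; continue with (9/33)
flip (9/33) -> (33/9): both odd, 9 mod 4 = 1, 33 mod 4 = 1, so the flip contributes +1; sign now +1
(33/9): 33 mod 9 = 6, so (33/9) = (6/9)
factor out 2^1: 6 = 2^1·3; with 9 mod 8 = 1, (2/9) = +1; sign now +1; continue with (3/9)
flip (3/9) -> (9/3): both odd, 3 mod 4 = 3, 9 mod 4 = 1, so the flip contributes +1; sign now +1
(9/3): 9 mod 3 = 0, so (9/3) = (0/3)
reached (0/3); gcd(a, n) > 1, so (0/3) = 0 and the symbol is 0

0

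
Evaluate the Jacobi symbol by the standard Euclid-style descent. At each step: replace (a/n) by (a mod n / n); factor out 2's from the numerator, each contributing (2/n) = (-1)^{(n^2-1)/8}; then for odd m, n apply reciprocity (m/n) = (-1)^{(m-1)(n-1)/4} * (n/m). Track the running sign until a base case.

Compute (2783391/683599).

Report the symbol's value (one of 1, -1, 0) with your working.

-1

(2783391/683599): 2783391 mod 683599 = 48995, so (2783391/683599) = (48995/683599)
flip (48995/683599) -> (683599/48995): both odd, 48995 mod 4 = 3, 683599 mod 4 = 3, so the flip contributes -1; sign now -1
(683599/48995): 683599 mod 48995 = 46664, so (683599/48995) = (46664/48995)
factor out 2^3: 46664 = 2^3·5833; with 48995 mod 8 = 3, (2/48995) = -1; sign now +1; continue with (5833/48995)
flip (5833/48995) -> (48995/5833): both odd, 5833 mod 4 = 1, 48995 mod 4 = 3, so the flip contributes +1; sign now +1
(48995/5833): 48995 mod 5833 = 2331, so (48995/5833) = (2331/5833)
flip (2331/5833) -> (5833/2331): both odd, 2331 mod 4 = 3, 5833 mod 4 = 1, so the flip contributes +1; sign now +1
(5833/2331): 5833 mod 2331 = 1171, so (5833/2331) = (1171/2331)
flip (1171/2331) -> (2331/1171): both odd, 1171 mod 4 = 3, 2331 mod 4 = 3, so the flip contributes -1; sign now -1
(2331/1171): 2331 mod 1171 = 1160, so (2331/1171) = (1160/1171)
factor out 2^3: 1160 = 2^3·145; with 1171 mod 8 = 3, (2/1171) = -1; sign now +1; continue with (145/1171)
flip (145/1171) -> (1171/145): both odd, 145 mod 4 = 1, 1171 mod 4 = 3, so the flip contributes +1; sign now +1
(1171/145): 1171 mod 145 = 11, so (1171/145) = (11/145)
flip (11/145) -> (145/11): both odd, 11 mod 4 = 3, 145 mod 4 = 1, so the flip contributes +1; sign now +1
(145/11): 145 mod 11 = 2, so (145/11) = (2/11)
factor out 2^1: 2 = 2^1·1; with 11 mod 8 = 3, (2/11) = -1; sign now -1; continue with (1/11)
reached (1/11) = 1, so the symbol is -1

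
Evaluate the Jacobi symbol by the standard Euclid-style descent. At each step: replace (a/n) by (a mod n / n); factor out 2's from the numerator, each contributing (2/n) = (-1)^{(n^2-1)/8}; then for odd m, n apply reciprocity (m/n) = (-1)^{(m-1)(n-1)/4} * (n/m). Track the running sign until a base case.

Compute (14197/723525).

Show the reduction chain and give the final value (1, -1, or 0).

reciprocity: (14197/723525) = +1·(723525/14197) since 14197 mod 4 = 1, 723525 mod 4 = 1; sign now +1
(723525/14197) = (13675/14197)   [reduce mod 14197]
reciprocity: (13675/14197) = +1·(14197/13675) since 13675 mod 4 = 3, 14197 mod 4 = 1; sign now +1
(14197/13675) = (522/13675)   [reduce mod 13675]
522 = 2^1·261; (2/13675) = -1 since 13675 mod 8 = 3, so (522/13675) = (-1)^1·(261/13675); sign now -1
reciprocity: (261/13675) = +1·(13675/261) since 261 mod 4 = 1, 13675 mod 4 = 3; sign now -1
(13675/261) = (103/261)   [reduce mod 261]
reciprocity: (103/261) = +1·(261/103) since 103 mod 4 = 3, 261 mod 4 = 1; sign now -1
(261/103) = (55/103)   [reduce mod 103]
reciprocity: (55/103) = -1·(103/55) since 55 mod 4 = 3, 103 mod 4 = 3; sign now +1
(103/55) = (48/55)   [reduce mod 55]
48 = 2^4·3; (2/55) = +1 since 55 mod 8 = 7, so (48/55) = (+1)^4·(3/55); sign now +1
reciprocity: (3/55) = -1·(55/3) since 3 mod 4 = 3, 55 mod 4 = 3; sign now -1
(55/3) = (1/3)   [reduce mod 3]
(1/3) = 1; final value = sign = -1

-1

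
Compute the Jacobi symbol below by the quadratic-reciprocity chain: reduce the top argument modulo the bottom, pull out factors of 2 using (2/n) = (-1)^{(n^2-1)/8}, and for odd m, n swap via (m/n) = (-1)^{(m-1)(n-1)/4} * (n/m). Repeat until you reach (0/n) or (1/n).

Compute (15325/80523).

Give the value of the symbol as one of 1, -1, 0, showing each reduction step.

reciprocity: (15325/80523) = +1·(80523/15325) since 15325 mod 4 = 1, 80523 mod 4 = 3; sign now +1
(80523/15325) = (3898/15325)   [reduce mod 15325]
3898 = 2^1·1949; (2/15325) = -1 since 15325 mod 8 = 5, so (3898/15325) = (-1)^1·(1949/15325); sign now -1
reciprocity: (1949/15325) = +1·(15325/1949) since 1949 mod 4 = 1, 15325 mod 4 = 1; sign now -1
(15325/1949) = (1682/1949)   [reduce mod 1949]
1682 = 2^1·841; (2/1949) = -1 since 1949 mod 8 = 5, so (1682/1949) = (-1)^1·(841/1949); sign now +1
reciprocity: (841/1949) = +1·(1949/841) since 841 mod 4 = 1, 1949 mod 4 = 1; sign now +1
(1949/841) = (267/841)   [reduce mod 841]
reciprocity: (267/841) = +1·(841/267) since 267 mod 4 = 3, 841 mod 4 = 1; sign now +1
(841/267) = (40/267)   [reduce mod 267]
40 = 2^3·5; (2/267) = -1 since 267 mod 8 = 3, so (40/267) = (-1)^3·(5/267); sign now -1
reciprocity: (5/267) = +1·(267/5) since 5 mod 4 = 1, 267 mod 4 = 3; sign now -1
(267/5) = (2/5)   [reduce mod 5]
2 = 2^1·1; (2/5) = -1 since 5 mod 8 = 5, so (2/5) = (-1)^1·(1/5); sign now +1
(1/5) = 1; final value = sign = +1

1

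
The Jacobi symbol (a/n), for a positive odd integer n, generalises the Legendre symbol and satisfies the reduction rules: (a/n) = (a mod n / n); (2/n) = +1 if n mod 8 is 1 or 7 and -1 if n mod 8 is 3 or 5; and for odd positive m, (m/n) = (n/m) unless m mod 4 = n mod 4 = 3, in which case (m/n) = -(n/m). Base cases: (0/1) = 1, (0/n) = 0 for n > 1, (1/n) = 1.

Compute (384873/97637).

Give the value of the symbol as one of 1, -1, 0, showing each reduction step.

(384873/97637) = (91962/97637)   [reduce mod 97637]
91962 = 2^1·45981; (2/97637) = -1 since 97637 mod 8 = 5, so (91962/97637) = (-1)^1·(45981/97637); sign now -1
reciprocity: (45981/97637) = +1·(97637/45981) since 45981 mod 4 = 1, 97637 mod 4 = 1; sign now -1
(97637/45981) = (5675/45981)   [reduce mod 45981]
reciprocity: (5675/45981) = +1·(45981/5675) since 5675 mod 4 = 3, 45981 mod 4 = 1; sign now -1
(45981/5675) = (581/5675)   [reduce mod 5675]
reciprocity: (581/5675) = +1·(5675/581) since 581 mod 4 = 1, 5675 mod 4 = 3; sign now -1
(5675/581) = (446/581)   [reduce mod 581]
446 = 2^1·223; (2/581) = -1 since 581 mod 8 = 5, so (446/581) = (-1)^1·(223/581); sign now +1
reciprocity: (223/581) = +1·(581/223) since 223 mod 4 = 3, 581 mod 4 = 1; sign now +1
(581/223) = (135/223)   [reduce mod 223]
reciprocity: (135/223) = -1·(223/135) since 135 mod 4 = 3, 223 mod 4 = 3; sign now -1
(223/135) = (88/135)   [reduce mod 135]
88 = 2^3·11; (2/135) = +1 since 135 mod 8 = 7, so (88/135) = (+1)^3·(11/135); sign now -1
reciprocity: (11/135) = -1·(135/11) since 11 mod 4 = 3, 135 mod 4 = 3; sign now +1
(135/11) = (3/11)   [reduce mod 11]
reciprocity: (3/11) = -1·(11/3) since 3 mod 4 = 3, 11 mod 4 = 3; sign now -1
(11/3) = (2/3)   [reduce mod 3]
2 = 2^1·1; (2/3) = -1 since 3 mod 8 = 3, so (2/3) = (-1)^1·(1/3); sign now +1
(1/3) = 1; final value = sign = +1

1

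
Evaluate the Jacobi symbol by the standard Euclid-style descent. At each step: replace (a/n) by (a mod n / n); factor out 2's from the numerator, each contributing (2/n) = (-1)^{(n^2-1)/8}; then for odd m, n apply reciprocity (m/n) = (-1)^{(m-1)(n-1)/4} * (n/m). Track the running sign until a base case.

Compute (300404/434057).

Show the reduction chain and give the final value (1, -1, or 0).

factor out 2^2: 300404 = 2^2·75101; with 434057 mod 8 = 1, (2/434057) = +1; sign now +1; continue with (75101/434057)
flip (75101/434057) -> (434057/75101): both odd, 75101 mod 4 = 1, 434057 mod 4 = 1, so the flip contributes +1; sign now +1
(434057/75101): 434057 mod 75101 = 58552, so (434057/75101) = (58552/75101)
factor out 2^3: 58552 = 2^3·7319; with 75101 mod 8 = 5, (2/75101) = -1; sign now -1; continue with (7319/75101)
flip (7319/75101) -> (75101/7319): both odd, 7319 mod 4 = 3, 75101 mod 4 = 1, so the flip contributes +1; sign now -1
(75101/7319): 75101 mod 7319 = 1911, so (75101/7319) = (1911/7319)
flip (1911/7319) -> (7319/1911): both odd, 1911 mod 4 = 3, 7319 mod 4 = 3, so the flip contributes -1; sign now +1
(7319/1911): 7319 mod 1911 = 1586, so (7319/1911) = (1586/1911)
factor out 2^1: 1586 = 2^1·793; with 1911 mod 8 = 7, (2/1911) = +1; sign now +1; continue with (793/1911)
flip (793/1911) -> (1911/793): both odd, 793 mod 4 = 1, 1911 mod 4 = 3, so the flip contributes +1; sign now +1
(1911/793): 1911 mod 793 = 325, so (1911/793) = (325/793)
flip (325/793) -> (793/325): both odd, 325 mod 4 = 1, 793 mod 4 = 1, so the flip contributes +1; sign now +1
(793/325): 793 mod 325 = 143, so (793/325) = (143/325)
flip (143/325) -> (325/143): both odd, 143 mod 4 = 3, 325 mod 4 = 1, so the flip contributes +1; sign now +1
(325/143): 325 mod 143 = 39, so (325/143) = (39/143)
flip (39/143) -> (143/39): both odd, 39 mod 4 = 3, 143 mod 4 = 3, so the flip contributes -1; sign now -1
(143/39): 143 mod 39 = 26, so (143/39) = (26/39)
factor out 2^1: 26 = 2^1·13; with 39 mod 8 = 7, (2/39) = +1; sign now -1; continue with (13/39)
flip (13/39) -> (39/13): both odd, 13 mod 4 = 1, 39 mod 4 = 3, so the flip contributes +1; sign now -1
(39/13): 39 mod 13 = 0, so (39/13) = (0/13)
reached (0/13); gcd(a, n) > 1, so (0/13) = 0 and the symbol is 0

0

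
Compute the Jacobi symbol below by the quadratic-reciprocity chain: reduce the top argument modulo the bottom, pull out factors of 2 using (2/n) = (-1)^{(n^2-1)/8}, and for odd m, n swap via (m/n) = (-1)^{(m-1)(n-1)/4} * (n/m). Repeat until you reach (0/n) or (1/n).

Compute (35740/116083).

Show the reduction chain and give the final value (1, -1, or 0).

35740 = 2^2·8935; (2/116083) = -1 since 116083 mod 8 = 3, so (35740/116083) = (-1)^2·(8935/116083); sign now +1
reciprocity: (8935/116083) = -1·(116083/8935) since 8935 mod 4 = 3, 116083 mod 4 = 3; sign now -1
(116083/8935) = (8863/8935)   [reduce mod 8935]
reciprocity: (8863/8935) = -1·(8935/8863) since 8863 mod 4 = 3, 8935 mod 4 = 3; sign now +1
(8935/8863) = (72/8863)   [reduce mod 8863]
72 = 2^3·9; (2/8863) = +1 since 8863 mod 8 = 7, so (72/8863) = (+1)^3·(9/8863); sign now +1
reciprocity: (9/8863) = +1·(8863/9) since 9 mod 4 = 1, 8863 mod 4 = 3; sign now +1
(8863/9) = (7/9)   [reduce mod 9]
reciprocity: (7/9) = +1·(9/7) since 7 mod 4 = 3, 9 mod 4 = 1; sign now +1
(9/7) = (2/7)   [reduce mod 7]
2 = 2^1·1; (2/7) = +1 since 7 mod 8 = 7, so (2/7) = (+1)^1·(1/7); sign now +1
(1/7) = 1; final value = sign = +1

1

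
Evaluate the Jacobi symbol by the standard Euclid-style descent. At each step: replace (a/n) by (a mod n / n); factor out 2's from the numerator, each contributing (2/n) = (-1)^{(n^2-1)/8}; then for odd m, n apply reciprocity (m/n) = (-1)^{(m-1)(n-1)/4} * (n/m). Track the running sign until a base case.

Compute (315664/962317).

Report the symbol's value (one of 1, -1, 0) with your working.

-1

factor out 2^4: 315664 = 2^4·19729; with 962317 mod 8 = 5, (2/962317) = -1; sign now +1; continue with (19729/962317)
flip (19729/962317) -> (962317/19729): both odd, 19729 mod 4 = 1, 962317 mod 4 = 1, so the flip contributes +1; sign now +1
(962317/19729): 962317 mod 19729 = 15325, so (962317/19729) = (15325/19729)
flip (15325/19729) -> (19729/15325): both odd, 15325 mod 4 = 1, 19729 mod 4 = 1, so the flip contributes +1; sign now +1
(19729/15325): 19729 mod 15325 = 4404, so (19729/15325) = (4404/15325)
factor out 2^2: 4404 = 2^2·1101; with 15325 mod 8 = 5, (2/15325) = -1; sign now +1; continue with (1101/15325)
flip (1101/15325) -> (15325/1101): both odd, 1101 mod 4 = 1, 15325 mod 4 = 1, so the flip contributes +1; sign now +1
(15325/1101): 15325 mod 1101 = 1012, so (15325/1101) = (1012/1101)
factor out 2^2: 1012 = 2^2·253; with 1101 mod 8 = 5, (2/1101) = -1; sign now +1; continue with (253/1101)
flip (253/1101) -> (1101/253): both odd, 253 mod 4 = 1, 1101 mod 4 = 1, so the flip contributes +1; sign now +1
(1101/253): 1101 mod 253 = 89, so (1101/253) = (89/253)
flip (89/253) -> (253/89): both odd, 89 mod 4 = 1, 253 mod 4 = 1, so the flip contributes +1; sign now +1
(253/89): 253 mod 89 = 75, so (253/89) = (75/89)
flip (75/89) -> (89/75): both odd, 75 mod 4 = 3, 89 mod 4 = 1, so the flip contributes +1; sign now +1
(89/75): 89 mod 75 = 14, so (89/75) = (14/75)
factor out 2^1: 14 = 2^1·7; with 75 mod 8 = 3, (2/75) = -1; sign now -1; continue with (7/75)
flip (7/75) -> (75/7): both odd, 7 mod 4 = 3, 75 mod 4 = 3, so the flip contributes -1; sign now +1
(75/7): 75 mod 7 = 5, so (75/7) = (5/7)
flip (5/7) -> (7/5): both odd, 5 mod 4 = 1, 7 mod 4 = 3, so the flip contributes +1; sign now +1
(7/5): 7 mod 5 = 2, so (7/5) = (2/5)
factor out 2^1: 2 = 2^1·1; with 5 mod 8 = 5, (2/5) = -1; sign now -1; continue with (1/5)
reached (1/5) = 1, so the symbol is -1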